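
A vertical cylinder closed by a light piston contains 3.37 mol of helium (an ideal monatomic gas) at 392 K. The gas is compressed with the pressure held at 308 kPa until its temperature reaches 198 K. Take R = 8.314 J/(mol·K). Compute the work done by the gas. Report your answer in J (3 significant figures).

Isobaric: W = P ΔV = nR ΔT.
W = (3.37)(8.314)(198 − 392) = -5436 J.

W ≈ -5440 J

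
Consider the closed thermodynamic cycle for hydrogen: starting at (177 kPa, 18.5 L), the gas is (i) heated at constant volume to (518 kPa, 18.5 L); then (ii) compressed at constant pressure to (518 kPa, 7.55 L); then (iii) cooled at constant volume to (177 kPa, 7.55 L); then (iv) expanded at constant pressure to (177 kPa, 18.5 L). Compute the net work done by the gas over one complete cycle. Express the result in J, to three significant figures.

W_net ≈ -3730 J

Constant-volume legs do no work.
W(ii) = (518)(7.55 − 18.5) = -5672 J; W(iv) = (177)(18.5 − 7.55) = 1938 J.
W_net = -5672 + 1938 = -3734 J (the counter-clockwise enclosed area).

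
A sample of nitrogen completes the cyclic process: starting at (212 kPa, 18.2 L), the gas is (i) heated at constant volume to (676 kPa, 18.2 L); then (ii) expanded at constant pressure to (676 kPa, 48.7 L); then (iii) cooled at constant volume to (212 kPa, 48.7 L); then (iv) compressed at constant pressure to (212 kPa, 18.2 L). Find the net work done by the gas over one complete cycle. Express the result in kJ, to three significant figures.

Constant-volume legs do no work.
W(ii) = (676)(48.7 − 18.2) = 20618 J; W(iv) = (212)(18.2 − 48.7) = -6466 J.
W_net = 20618 − 6466 = 14152 J (the clockwise enclosed area).

W_net ≈ 14.2 kJ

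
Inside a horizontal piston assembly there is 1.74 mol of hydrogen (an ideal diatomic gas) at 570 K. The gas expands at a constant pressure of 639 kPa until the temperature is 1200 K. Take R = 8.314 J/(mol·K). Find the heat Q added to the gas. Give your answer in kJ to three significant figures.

Q ≈ 31.9 kJ

Isobaric: W = nRΔT = (1.74)(8.314)(630) = 9114 J.
ΔU = nCᵥΔT with Cᵥ = 5R/2: ΔU = (1.74)(20.79)(630) = 22785 J.
Q = ΔU + W = 22785 + 9114 = 31898 J.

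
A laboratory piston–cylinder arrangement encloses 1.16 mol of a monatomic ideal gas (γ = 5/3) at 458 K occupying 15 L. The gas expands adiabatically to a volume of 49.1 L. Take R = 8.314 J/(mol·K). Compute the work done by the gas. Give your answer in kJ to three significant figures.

W ≈ 3.62 kJ

Adiabatic: TV^(γ−1) = const with γ = 5/3.
T₂ = T₁ (V₁/V₂)^(γ−1) = 458 × (15/49.1)^0.667 = 458 × 0.4536 = 207.7 K.
W_by = nCᵥ(T₁ − T₂) = (1.16)(12.47)(458 − 207.7) = 3620 J.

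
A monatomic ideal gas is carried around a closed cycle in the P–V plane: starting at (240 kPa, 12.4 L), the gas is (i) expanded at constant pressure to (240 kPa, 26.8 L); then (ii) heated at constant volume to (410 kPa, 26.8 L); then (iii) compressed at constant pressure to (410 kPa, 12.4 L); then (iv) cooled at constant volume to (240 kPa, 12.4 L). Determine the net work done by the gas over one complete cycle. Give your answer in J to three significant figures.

W_net ≈ -2450 J

Constant-volume legs do no work.
W(i) = (240)(26.8 − 12.4) = 3456 J; W(iii) = (410)(12.4 − 26.8) = -5904 J.
W_net = 3456 − 5904 = -2448 J (the counter-clockwise enclosed area).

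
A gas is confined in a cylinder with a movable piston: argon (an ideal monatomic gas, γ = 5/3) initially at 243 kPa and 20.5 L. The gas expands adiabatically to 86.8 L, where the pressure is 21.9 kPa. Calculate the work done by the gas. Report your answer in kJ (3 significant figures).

W ≈ 4.62 kJ

Adiabatic: W = (P₁V₁ − P₂V₂)/(γ − 1) with γ = 5/3.
P₁V₁ = 4982 J, P₂V₂ = 1901 J.
W = (4982 − 1901) / 0.6667 = 4621 J.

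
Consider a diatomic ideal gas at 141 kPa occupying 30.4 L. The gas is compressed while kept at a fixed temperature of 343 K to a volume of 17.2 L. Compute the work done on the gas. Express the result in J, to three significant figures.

Isothermal: W = nRT ln(V₂/V₁) = P₁V₁ ln(V₂/V₁).
P₁V₁ = (141 kPa)(30.4 L) = 4286 J.
W = 4286 × ln(17.2/30.4) = 4286 × -0.5695
W_by_gas = -2441 J; work on gas = −W_by = 2441 J.

W ≈ 2440 J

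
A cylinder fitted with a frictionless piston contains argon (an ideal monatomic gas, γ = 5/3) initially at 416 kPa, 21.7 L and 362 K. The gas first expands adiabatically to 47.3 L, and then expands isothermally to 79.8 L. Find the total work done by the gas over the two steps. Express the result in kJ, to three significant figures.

Step 1 (adiabatic): W = (P₁V₁ − P₂V₂)/(γ−1) = (9027 − 5370)/0.667 = 5486 J.
After step 1: P = 113.5 kPa, V = 47.3 L, T = 215.3 K.
Step 2 (isothermal): W = P₁V₁ ln(V₂/V₁) = (5370) ln(79.8/47.3) = 2808 J.
W_total = 5486 + 2808 = 8295 J.

W_total ≈ 8.29 kJ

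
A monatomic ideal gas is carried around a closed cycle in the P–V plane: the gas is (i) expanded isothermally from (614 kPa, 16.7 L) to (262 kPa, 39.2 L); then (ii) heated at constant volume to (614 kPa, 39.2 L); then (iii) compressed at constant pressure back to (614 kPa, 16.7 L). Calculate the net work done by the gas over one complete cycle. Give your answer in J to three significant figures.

W_net ≈ -5070 J

Leg (i): W = PᵢVᵢ ln(V_f/Vᵢ) = (10254) ln(39.2/16.7) = 8749 J.
Leg (ii): W = 0.
Leg (iii): W = PΔV = (614)(16.7 − 39.2) = -13815 J.
W_net = 8749 − 13815 = -5066 J.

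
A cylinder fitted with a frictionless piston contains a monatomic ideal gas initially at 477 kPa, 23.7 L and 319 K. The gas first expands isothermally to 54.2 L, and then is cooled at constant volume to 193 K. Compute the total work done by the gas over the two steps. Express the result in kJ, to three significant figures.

Step 1 (isothermal): W = P₁V₁ ln(V₂/V₁) = (11305) ln(54.2/23.7) = 9351 J.
Step 2 (isochoric): W = 0 (constant volume).
W_total = 9351 + 0 = 9351 J.

W_total ≈ 9.35 kJ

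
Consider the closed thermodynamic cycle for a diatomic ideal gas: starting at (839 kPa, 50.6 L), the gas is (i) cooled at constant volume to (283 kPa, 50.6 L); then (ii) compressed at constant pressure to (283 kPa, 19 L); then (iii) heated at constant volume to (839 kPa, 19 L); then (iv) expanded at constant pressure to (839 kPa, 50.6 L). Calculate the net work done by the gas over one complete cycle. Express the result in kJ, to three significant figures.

Constant-volume legs do no work.
W(ii) = (283)(19 − 50.6) = -8943 J; W(iv) = (839)(50.6 − 19) = 26512 J.
W_net = -8943 + 26512 = 17570 J (the clockwise enclosed area).

W_net ≈ 17.6 kJ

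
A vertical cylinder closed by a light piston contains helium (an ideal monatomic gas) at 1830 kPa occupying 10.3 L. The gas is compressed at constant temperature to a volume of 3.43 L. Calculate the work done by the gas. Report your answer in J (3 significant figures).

Isothermal: W = nRT ln(V₂/V₁) = P₁V₁ ln(V₂/V₁).
P₁V₁ = (1830 kPa)(10.3 L) = 18849 J.
W = 18849 × ln(3.43/10.3) = 18849 × -1.1
W_by_gas = -20726 J.

W ≈ -20700 J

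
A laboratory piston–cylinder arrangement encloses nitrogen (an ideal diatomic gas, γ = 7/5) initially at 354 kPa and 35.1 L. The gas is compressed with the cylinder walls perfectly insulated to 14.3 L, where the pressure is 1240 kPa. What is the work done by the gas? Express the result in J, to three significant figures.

Adiabatic: W = (P₁V₁ − P₂V₂)/(γ − 1) with γ = 7/5.
P₁V₁ = 12425 J, P₂V₂ = 17732 J.
W = (12425 − 17732) / 0.4 = -13267 J.

W ≈ -13300 J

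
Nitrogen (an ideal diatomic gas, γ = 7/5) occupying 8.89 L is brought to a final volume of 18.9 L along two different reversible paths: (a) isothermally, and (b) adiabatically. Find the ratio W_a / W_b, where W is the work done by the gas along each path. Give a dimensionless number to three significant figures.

Path (a) isothermal: W = P₁V₁ ln(V₂/V₁) → W_a/(P₁V₁) = 0.7542.
Path (b) adiabatic: W = P₁V₁(1 − (V₁/V₂)^(γ−1))/(γ−1) → W_b/(P₁V₁) = 0.6511.
W_a / W_b = 0.7542 / 0.6511 = 1.158.

W_a / W_b ≈ 1.16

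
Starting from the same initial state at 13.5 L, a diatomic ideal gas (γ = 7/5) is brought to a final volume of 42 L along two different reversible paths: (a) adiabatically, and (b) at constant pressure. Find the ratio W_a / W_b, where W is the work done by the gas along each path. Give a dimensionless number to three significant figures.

W_a / W_b ≈ 0.432

Path (a) adiabatic: W = P₁V₁(1 − (V₁/V₂)^(γ−1))/(γ−1) → W_a/(P₁V₁) = 0.9123.
Path (b) isobaric: W = P₁(V₂ − V₁) → W_b/(P₁V₁) = 2.111.
W_a / W_b = 0.9123 / 2.111 = 0.4321.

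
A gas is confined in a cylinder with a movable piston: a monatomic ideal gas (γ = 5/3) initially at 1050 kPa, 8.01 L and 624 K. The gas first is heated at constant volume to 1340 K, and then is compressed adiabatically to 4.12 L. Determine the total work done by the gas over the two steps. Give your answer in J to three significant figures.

Step 1 (isochoric): W = 0 (constant volume).
After step 1: P = 2255 kPa (V unchanged).
Step 2 (adiabatic): W = (P₁V₁ − P₂V₂)/(γ−1) = (18061 − 28134)/0.667 = -15110 J.
W_total = 0 − 15110 = -15110 J.

W_total ≈ -15100 J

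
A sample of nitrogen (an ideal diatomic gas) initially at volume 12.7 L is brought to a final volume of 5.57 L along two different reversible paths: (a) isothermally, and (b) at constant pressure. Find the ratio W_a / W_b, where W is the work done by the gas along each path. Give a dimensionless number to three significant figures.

W_a / W_b ≈ 1.47

Path (a) isothermal: W = P₁V₁ ln(V₂/V₁) → W_a/(P₁V₁) = -0.8242.
Path (b) isobaric: W = P₁(V₂ − V₁) → W_b/(P₁V₁) = -0.5614.
W_a / W_b = -0.8242 / -0.5614 = 1.468.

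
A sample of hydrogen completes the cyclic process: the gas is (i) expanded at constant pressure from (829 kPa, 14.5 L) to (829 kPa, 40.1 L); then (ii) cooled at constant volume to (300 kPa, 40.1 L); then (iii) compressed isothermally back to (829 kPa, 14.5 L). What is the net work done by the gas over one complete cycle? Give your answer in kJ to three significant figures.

Leg (i): W = PΔV = (829)(40.1 − 14.5) = 21222 J.
Leg (ii): W = 0.
Leg (iii): W = PᵢVᵢ ln(V_f/Vᵢ) = (12030) ln(14.5/40.1) = -12237 J.
W_net = 21222 − 12237 = 8985 J.

W_net ≈ 8.99 kJ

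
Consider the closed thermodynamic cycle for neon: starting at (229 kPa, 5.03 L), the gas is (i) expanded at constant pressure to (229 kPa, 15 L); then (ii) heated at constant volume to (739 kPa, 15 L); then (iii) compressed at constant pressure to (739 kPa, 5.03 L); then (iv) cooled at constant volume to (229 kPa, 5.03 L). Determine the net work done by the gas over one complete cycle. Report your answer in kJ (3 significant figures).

Constant-volume legs do no work.
W(i) = (229)(15 − 5.03) = 2283 J; W(iii) = (739)(5.03 − 15) = -7368 J.
W_net = 2283 − 7368 = -5085 J (the counter-clockwise enclosed area).

W_net ≈ -5.08 kJ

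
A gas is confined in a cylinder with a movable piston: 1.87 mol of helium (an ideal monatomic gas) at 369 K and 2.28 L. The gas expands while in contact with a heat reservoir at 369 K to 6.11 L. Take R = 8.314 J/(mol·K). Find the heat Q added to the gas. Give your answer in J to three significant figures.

Isothermal ⇒ ΔU = 0, so Q = W = nRT ln(V₂/V₁).
Q = (1.87)(8.314)(369) ln(6.11/2.28) = 5737 × 0.9858 = 5655 J.

Q ≈ 5660 J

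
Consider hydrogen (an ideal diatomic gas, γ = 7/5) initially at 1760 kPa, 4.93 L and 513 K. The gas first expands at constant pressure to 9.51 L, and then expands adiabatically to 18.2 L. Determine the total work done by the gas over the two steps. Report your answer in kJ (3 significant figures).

Step 1 (isobaric): W = PΔV = (1760 kPa)(9.51 − 4.93 L) = 8061 J.
After step 1: P = 1760 kPa, V = 9.51 L, T = 989.6 K.
Step 2 (adiabatic): W = (P₁V₁ − P₂V₂)/(γ−1) = (16738 − 12910)/0.4 = 9568 J.
W_total = 8061 + 9568 = 17629 J.

W_total ≈ 17.6 kJ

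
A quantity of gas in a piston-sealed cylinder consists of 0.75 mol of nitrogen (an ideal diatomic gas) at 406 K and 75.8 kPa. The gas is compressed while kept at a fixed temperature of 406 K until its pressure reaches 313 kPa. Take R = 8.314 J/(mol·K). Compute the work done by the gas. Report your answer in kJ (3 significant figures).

Isothermal process: W = nRT ln(V₂/V₁) = nRT ln(P₁/P₂).
W = (0.75)(8.314)(406) × ln(75.8/313)
  = 2532 × ln(0.2422) = 2532 × -1.418
W_by_gas = -3590 J.

W ≈ -3.59 kJ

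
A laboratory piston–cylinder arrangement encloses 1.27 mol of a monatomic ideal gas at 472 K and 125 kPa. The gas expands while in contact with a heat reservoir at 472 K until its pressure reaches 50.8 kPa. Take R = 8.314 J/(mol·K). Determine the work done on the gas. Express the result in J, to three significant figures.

W ≈ -4490 J

Isothermal process: W = nRT ln(V₂/V₁) = nRT ln(P₁/P₂).
W = (1.27)(8.314)(472) × ln(125/50.8)
  = 4984 × ln(2.461) = 4984 × 0.9004
W_by_gas = 4487 J; work on gas = −W_by = -4487 J.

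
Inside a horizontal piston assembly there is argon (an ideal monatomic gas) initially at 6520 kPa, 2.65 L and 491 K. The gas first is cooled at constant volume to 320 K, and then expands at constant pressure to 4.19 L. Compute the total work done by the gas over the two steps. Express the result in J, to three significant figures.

Step 1 (isochoric): W = 0 (constant volume).
After step 1: P = 4249 kPa (V unchanged).
Step 2 (isobaric): W = PΔV = (4249 kPa)(4.19 − 2.65 L) = 6544 J.
W_total = 0 + 6544 = 6544 J.

W_total ≈ 6540 J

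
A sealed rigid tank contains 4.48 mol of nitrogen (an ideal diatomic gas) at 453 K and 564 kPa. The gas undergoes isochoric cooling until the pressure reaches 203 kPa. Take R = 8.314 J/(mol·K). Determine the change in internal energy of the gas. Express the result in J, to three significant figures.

ΔU ≈ -27000 J

Constant volume ⇒ W = 0, so Q = ΔU = nCᵥΔT with Cᵥ = 5R/2 = 20.79 J/(mol·K).
At constant V, T₂/T₁ = P₂/P₁ ⇒ ΔT = T₁(P₂/P₁ − 1) = 453·(203/564 − 1) = -290 K.
ΔU = (4.48)(20.79)(-290) = -26999 J.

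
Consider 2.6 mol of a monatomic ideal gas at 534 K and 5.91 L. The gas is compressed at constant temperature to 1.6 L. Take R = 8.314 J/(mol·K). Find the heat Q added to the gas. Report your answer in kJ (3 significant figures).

Isothermal ⇒ ΔU = 0, so Q = W = nRT ln(V₂/V₁).
Q = (2.6)(8.314)(534) ln(1.6/5.91) = 11543 × -1.307 = -15083 J.

Q ≈ -15.1 kJ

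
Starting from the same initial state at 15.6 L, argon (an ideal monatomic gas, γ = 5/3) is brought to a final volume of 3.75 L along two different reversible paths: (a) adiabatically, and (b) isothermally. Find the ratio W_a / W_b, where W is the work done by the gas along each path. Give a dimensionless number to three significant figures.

W_a / W_b ≈ 1.67

Path (a) adiabatic: W = P₁V₁(1 − (V₁/V₂)^(γ−1))/(γ−1) → W_a/(P₁V₁) = -2.38.
Path (b) isothermal: W = P₁V₁ ln(V₂/V₁) → W_b/(P₁V₁) = -1.426.
W_a / W_b = -2.38 / -1.426 = 1.669.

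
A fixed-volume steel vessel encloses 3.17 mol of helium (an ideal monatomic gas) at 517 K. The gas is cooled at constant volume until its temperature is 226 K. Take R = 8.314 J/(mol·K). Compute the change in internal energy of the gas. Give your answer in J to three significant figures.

ΔU ≈ -11500 J

Constant volume ⇒ W = 0, so Q = ΔU = nCᵥΔT with Cᵥ = 3R/2 = 12.47 J/(mol·K).
ΔU = (3.17)(12.47)(226 − 517) = -11504 J.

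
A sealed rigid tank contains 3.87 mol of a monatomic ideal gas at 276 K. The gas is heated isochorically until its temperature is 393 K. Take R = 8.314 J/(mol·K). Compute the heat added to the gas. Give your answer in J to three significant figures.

Constant volume ⇒ W = 0, so Q = ΔU = nCᵥΔT with Cᵥ = 3R/2 = 12.47 J/(mol·K).
ΔU = (3.87)(12.47)(393 − 276) = 5647 J.

Q ≈ 5650 J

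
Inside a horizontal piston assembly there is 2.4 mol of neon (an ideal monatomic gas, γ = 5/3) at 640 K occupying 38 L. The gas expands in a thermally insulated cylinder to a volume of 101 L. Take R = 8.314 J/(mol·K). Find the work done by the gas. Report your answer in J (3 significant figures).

Adiabatic: TV^(γ−1) = const with γ = 5/3.
T₂ = T₁ (V₁/V₂)^(γ−1) = 640 × (38/101)^0.667 = 640 × 0.5212 = 333.5 K.
W_by = nCᵥ(T₁ − T₂) = (2.4)(12.47)(640 − 333.5) = 9172 J.

W ≈ 9170 J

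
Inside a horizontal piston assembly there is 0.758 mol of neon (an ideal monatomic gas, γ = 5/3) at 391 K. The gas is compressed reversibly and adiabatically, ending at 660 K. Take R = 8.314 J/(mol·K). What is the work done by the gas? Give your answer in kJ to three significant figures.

W ≈ -2.54 kJ

Adiabatic ⇒ Q = 0, so W_by = −ΔU = nCᵥ(T₁ − T₂).
Cᵥ = 3R/2 = 12.47 J/(mol·K).
W = (0.758)(12.47)(391 − 660) = -2543 J.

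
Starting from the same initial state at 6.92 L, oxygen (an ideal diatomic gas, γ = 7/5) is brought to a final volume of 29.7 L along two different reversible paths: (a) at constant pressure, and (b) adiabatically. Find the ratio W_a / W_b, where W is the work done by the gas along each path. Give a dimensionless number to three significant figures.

Path (a) isobaric: W = P₁(V₂ − V₁) → W_a/(P₁V₁) = 3.292.
Path (b) adiabatic: W = P₁V₁(1 − (V₁/V₂)^(γ−1))/(γ−1) → W_b/(P₁V₁) = 1.104.
W_a / W_b = 3.292 / 1.104 = 2.982.

W_a / W_b ≈ 2.98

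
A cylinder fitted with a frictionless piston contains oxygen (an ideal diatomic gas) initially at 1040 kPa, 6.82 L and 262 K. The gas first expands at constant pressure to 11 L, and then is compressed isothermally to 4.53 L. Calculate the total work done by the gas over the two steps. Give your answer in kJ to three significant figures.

Step 1 (isobaric): W = PΔV = (1040 kPa)(11 − 6.82 L) = 4347 J.
After step 1: P = 1040 kPa, V = 11 L, T = 422.6 K.
Step 2 (isothermal): W = P₁V₁ ln(V₂/V₁) = (11440) ln(4.53/11) = -10149 J.
W_total = 4347 − 10149 = -5802 J.

W_total ≈ -5.80 kJ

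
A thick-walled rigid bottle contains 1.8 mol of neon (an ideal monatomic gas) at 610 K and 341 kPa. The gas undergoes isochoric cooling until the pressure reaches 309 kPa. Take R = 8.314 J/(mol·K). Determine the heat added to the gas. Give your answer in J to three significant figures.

Q ≈ -1280 J

Constant volume ⇒ W = 0, so Q = ΔU = nCᵥΔT with Cᵥ = 3R/2 = 12.47 J/(mol·K).
At constant V, T₂/T₁ = P₂/P₁ ⇒ ΔT = T₁(P₂/P₁ − 1) = 610·(309/341 − 1) = -57.24 K.
ΔU = (1.8)(12.47)(-57.24) = -1285 J.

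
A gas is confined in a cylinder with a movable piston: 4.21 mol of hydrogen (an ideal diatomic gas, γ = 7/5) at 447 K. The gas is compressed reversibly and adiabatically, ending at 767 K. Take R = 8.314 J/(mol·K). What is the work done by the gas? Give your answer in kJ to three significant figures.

Adiabatic ⇒ Q = 0, so W_by = −ΔU = nCᵥ(T₁ − T₂).
Cᵥ = 5R/2 = 20.79 J/(mol·K).
W = (4.21)(20.79)(447 − 767) = -28002 J.

W ≈ -28.0 kJ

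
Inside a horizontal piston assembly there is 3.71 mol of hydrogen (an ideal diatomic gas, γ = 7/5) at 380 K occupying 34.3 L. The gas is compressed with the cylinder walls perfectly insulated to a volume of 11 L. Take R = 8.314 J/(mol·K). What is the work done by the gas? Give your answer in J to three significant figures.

Adiabatic: TV^(γ−1) = const with γ = 7/5.
T₂ = T₁ (V₁/V₂)^(γ−1) = 380 × (34.3/11)^0.4 = 380 × 1.576 = 598.9 K.
W_by = nCᵥ(T₁ − T₂) = (3.71)(20.79)(380 − 598.9) = -16879 J.

W ≈ -16900 J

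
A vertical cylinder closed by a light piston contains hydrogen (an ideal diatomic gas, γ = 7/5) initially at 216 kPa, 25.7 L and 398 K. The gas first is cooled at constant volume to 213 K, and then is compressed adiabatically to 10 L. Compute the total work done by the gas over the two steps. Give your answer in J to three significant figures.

W_total ≈ -3410 J

Step 1 (isochoric): W = 0 (constant volume).
After step 1: P = 115.6 kPa (V unchanged).
Step 2 (adiabatic): W = (P₁V₁ − P₂V₂)/(γ−1) = (2971 − 4334)/0.4 = -3407 J.
W_total = 0 − 3407 = -3407 J.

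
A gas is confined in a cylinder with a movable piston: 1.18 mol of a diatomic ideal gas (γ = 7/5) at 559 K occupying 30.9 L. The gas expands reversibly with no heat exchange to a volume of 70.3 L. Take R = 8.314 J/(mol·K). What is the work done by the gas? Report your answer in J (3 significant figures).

Adiabatic: TV^(γ−1) = const with γ = 7/5.
T₂ = T₁ (V₁/V₂)^(γ−1) = 559 × (30.9/70.3)^0.4 = 559 × 0.7198 = 402.4 K.
W_by = nCᵥ(T₁ − T₂) = (1.18)(20.79)(559 − 402.4) = 3842 J.

W ≈ 3840 J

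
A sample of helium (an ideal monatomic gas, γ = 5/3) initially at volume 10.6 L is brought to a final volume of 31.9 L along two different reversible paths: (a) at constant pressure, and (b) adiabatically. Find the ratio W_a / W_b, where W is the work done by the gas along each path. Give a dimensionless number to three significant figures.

W_a / W_b ≈ 2.57

Path (a) isobaric: W = P₁(V₂ − V₁) → W_a/(P₁V₁) = 2.009.
Path (b) adiabatic: W = P₁V₁(1 − (V₁/V₂)^(γ−1))/(γ−1) → W_b/(P₁V₁) = 0.7804.
W_a / W_b = 2.009 / 0.7804 = 2.575.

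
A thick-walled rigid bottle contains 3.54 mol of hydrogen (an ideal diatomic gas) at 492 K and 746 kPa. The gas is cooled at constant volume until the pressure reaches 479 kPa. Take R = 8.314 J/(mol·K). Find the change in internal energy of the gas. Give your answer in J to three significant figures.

Constant volume ⇒ W = 0, so Q = ΔU = nCᵥΔT with Cᵥ = 5R/2 = 20.79 J/(mol·K).
At constant V, T₂/T₁ = P₂/P₁ ⇒ ΔT = T₁(P₂/P₁ − 1) = 492·(479/746 − 1) = -176.1 K.
ΔU = (3.54)(20.79)(-176.1) = -12957 J.

ΔU ≈ -13000 J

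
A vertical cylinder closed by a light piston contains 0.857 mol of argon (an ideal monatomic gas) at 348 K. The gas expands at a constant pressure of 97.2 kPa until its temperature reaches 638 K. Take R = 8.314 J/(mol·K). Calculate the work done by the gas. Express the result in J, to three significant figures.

W ≈ 2070 J

Isobaric: W = P ΔV = nR ΔT.
W = (0.857)(8.314)(638 − 348) = 2066 J.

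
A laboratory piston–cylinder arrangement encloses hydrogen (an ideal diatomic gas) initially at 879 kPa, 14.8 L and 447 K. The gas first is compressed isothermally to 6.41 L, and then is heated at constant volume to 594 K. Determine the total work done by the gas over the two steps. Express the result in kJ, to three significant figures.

W_total ≈ -10.9 kJ

Step 1 (isothermal): W = P₁V₁ ln(V₂/V₁) = (13009) ln(6.41/14.8) = -10886 J.
Step 2 (isochoric): W = 0 (constant volume).
W_total = -10886 + 0 = -10886 J.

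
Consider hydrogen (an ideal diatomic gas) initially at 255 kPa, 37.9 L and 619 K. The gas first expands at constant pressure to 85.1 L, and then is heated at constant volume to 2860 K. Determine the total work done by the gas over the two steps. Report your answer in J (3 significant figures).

W_total ≈ 12000 J

Step 1 (isobaric): W = PΔV = (255 kPa)(85.1 − 37.9 L) = 12036 J.
Step 2 (isochoric): W = 0 (constant volume).
W_total = 12036 + 0 = 12036 J.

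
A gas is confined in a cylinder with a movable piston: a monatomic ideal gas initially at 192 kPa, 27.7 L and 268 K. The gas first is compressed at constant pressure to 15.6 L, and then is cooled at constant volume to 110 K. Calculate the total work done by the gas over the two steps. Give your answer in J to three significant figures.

Step 1 (isobaric): W = PΔV = (192 kPa)(15.6 − 27.7 L) = -2323 J.
Step 2 (isochoric): W = 0 (constant volume).
W_total = -2323 + 0 = -2323 J.

W_total ≈ -2320 J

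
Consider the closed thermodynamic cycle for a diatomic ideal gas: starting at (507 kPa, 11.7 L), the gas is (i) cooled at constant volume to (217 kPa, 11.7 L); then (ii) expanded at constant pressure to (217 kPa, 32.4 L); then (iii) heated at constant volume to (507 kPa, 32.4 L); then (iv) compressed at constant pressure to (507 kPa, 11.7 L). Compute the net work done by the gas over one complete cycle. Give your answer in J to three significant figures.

W_net ≈ -6000 J

Constant-volume legs do no work.
W(ii) = (217)(32.4 − 11.7) = 4492 J; W(iv) = (507)(11.7 − 32.4) = -10495 J.
W_net = 4492 − 10495 = -6003 J (the counter-clockwise enclosed area).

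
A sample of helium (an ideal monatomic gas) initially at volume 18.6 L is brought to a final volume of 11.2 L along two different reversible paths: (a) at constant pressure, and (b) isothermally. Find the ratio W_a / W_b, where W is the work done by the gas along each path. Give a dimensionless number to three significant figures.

Path (a) isobaric: W = P₁(V₂ − V₁) → W_a/(P₁V₁) = -0.3978.
Path (b) isothermal: W = P₁V₁ ln(V₂/V₁) → W_b/(P₁V₁) = -0.5072.
W_a / W_b = -0.3978 / -0.5072 = 0.7843.

W_a / W_b ≈ 0.784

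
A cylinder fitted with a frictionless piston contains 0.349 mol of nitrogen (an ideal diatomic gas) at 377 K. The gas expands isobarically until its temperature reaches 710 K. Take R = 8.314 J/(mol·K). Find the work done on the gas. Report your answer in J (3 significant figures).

Isobaric: W = P ΔV = nR ΔT.
W = (0.349)(8.314)(710 − 377) = 966.2 J.
Work on gas = −W_by = -966.2 J.

W ≈ -966 J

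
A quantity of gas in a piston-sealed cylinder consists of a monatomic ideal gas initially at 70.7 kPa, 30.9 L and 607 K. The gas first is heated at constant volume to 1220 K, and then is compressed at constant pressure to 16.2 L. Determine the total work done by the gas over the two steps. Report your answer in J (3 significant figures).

W_total ≈ -2090 J

Step 1 (isochoric): W = 0 (constant volume).
After step 1: P = 142.1 kPa (V unchanged).
Step 2 (isobaric): W = PΔV = (142.1 kPa)(16.2 − 30.9 L) = -2089 J.
W_total = 0 − 2089 = -2089 J.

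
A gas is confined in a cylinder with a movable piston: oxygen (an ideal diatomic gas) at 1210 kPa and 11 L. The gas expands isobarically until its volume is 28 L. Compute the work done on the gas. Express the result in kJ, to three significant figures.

Isobaric: W = P ΔV.
W = (1210 kPa)(28 − 11 L) = (1210)(17) = 20570 J.
Work on gas = −W_by = -20570 J.

W ≈ -20.6 kJ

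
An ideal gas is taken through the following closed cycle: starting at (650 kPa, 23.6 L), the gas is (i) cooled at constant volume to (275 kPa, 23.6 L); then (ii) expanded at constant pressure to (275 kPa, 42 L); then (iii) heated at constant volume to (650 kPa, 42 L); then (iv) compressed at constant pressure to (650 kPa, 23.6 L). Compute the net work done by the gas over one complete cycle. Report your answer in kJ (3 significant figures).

Constant-volume legs do no work.
W(ii) = (275)(42 − 23.6) = 5060 J; W(iv) = (650)(23.6 − 42) = -11960 J.
W_net = 5060 − 11960 = -6900 J (the counter-clockwise enclosed area).

W_net ≈ -6.90 kJ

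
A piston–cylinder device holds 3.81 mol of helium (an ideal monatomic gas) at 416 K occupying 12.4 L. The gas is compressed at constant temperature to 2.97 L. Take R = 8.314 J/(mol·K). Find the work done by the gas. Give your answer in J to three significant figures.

Isothermal: W = nRT ln(V₂/V₁).
W = (3.81)(8.314)(416) × ln(2.97/12.4)
  = 13177 × -1.429
W_by_gas = -18832 J.

W ≈ -18800 J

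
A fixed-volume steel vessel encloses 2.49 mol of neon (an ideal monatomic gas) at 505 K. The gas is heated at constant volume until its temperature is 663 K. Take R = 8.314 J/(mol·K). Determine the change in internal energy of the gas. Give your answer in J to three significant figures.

ΔU ≈ 4910 J

Constant volume ⇒ W = 0, so Q = ΔU = nCᵥΔT with Cᵥ = 3R/2 = 12.47 J/(mol·K).
ΔU = (2.49)(12.47)(663 − 505) = 4906 J.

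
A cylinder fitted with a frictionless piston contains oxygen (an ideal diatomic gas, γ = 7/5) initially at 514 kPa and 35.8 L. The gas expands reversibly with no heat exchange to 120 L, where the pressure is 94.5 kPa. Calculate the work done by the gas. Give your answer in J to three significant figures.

W ≈ 17700 J

Adiabatic: W = (P₁V₁ − P₂V₂)/(γ − 1) with γ = 7/5.
P₁V₁ = 18401 J, P₂V₂ = 11340 J.
W = (18401 − 11340) / 0.4 = 17653 J.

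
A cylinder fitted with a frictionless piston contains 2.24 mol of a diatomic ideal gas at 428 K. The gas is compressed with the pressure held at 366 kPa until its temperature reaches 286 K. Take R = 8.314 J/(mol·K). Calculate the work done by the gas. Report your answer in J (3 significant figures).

W ≈ -2640 J

Isobaric: W = P ΔV = nR ΔT.
W = (2.24)(8.314)(286 − 428) = -2645 J.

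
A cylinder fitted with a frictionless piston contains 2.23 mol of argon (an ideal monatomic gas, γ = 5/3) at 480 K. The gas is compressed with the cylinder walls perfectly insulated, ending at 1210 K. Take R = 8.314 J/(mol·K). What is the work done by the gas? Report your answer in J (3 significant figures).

W ≈ -20300 J

Adiabatic ⇒ Q = 0, so W_by = −ΔU = nCᵥ(T₁ − T₂).
Cᵥ = 3R/2 = 12.47 J/(mol·K).
W = (2.23)(12.47)(480 − 1210) = -20302 J.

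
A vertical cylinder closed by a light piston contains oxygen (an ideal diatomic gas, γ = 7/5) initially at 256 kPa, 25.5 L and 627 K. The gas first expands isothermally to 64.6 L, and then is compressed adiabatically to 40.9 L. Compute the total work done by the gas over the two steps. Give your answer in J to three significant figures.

Step 1 (isothermal): W = P₁V₁ ln(V₂/V₁) = (6528) ln(64.6/25.5) = 6068 J.
After step 1: P = 101.1 kPa, V = 64.6 L, T = 627 K.
Step 2 (adiabatic): W = (P₁V₁ − P₂V₂)/(γ−1) = (6528 − 7838)/0.4 = -3274 J.
W_total = 6068 − 3274 = 2794 J.

W_total ≈ 2790 J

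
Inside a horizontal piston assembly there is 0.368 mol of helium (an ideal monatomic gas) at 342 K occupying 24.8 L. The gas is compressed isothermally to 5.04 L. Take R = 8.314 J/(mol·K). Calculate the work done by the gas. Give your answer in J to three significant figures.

W ≈ -1670 J

Isothermal: W = nRT ln(V₂/V₁).
W = (0.368)(8.314)(342) × ln(5.04/24.8)
  = 1046 × -1.593
W_by_gas = -1667 J.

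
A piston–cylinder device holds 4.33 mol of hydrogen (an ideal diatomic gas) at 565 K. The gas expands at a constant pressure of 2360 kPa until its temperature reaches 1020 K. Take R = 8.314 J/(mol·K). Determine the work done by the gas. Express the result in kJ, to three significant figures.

W ≈ 16.4 kJ

Isobaric: W = P ΔV = nR ΔT.
W = (4.33)(8.314)(1020 − 565) = 16380 J.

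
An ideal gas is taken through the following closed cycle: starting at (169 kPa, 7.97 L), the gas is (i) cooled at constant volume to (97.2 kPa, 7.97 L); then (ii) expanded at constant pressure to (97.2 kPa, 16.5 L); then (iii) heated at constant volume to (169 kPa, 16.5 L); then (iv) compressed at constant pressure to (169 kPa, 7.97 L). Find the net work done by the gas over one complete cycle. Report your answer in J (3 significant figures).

Constant-volume legs do no work.
W(ii) = (97.2)(16.5 − 7.97) = 829.1 J; W(iv) = (169)(7.97 − 16.5) = -1442 J.
W_net = 829.1 − 1442 = -612.5 J (the counter-clockwise enclosed area).

W_net ≈ -612 J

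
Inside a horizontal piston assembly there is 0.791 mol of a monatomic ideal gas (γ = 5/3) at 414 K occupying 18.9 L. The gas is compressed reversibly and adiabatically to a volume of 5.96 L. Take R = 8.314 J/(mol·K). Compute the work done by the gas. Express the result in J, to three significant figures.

Adiabatic: TV^(γ−1) = const with γ = 5/3.
T₂ = T₁ (V₁/V₂)^(γ−1) = 414 × (18.9/5.96)^0.667 = 414 × 2.158 = 893.6 K.
W_by = nCᵥ(T₁ − T₂) = (0.791)(12.47)(414 − 893.6) = -4731 J.

W ≈ -4730 J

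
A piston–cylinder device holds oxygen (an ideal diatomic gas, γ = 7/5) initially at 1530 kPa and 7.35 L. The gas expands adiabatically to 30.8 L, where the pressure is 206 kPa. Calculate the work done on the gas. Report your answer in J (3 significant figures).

W ≈ -12300 J

Adiabatic: W = (P₁V₁ − P₂V₂)/(γ − 1) with γ = 7/5.
P₁V₁ = 11246 J, P₂V₂ = 6345 J.
W = (11246 − 6345) / 0.4 = 12252 J.
Work on gas = −W_by = -12252 J.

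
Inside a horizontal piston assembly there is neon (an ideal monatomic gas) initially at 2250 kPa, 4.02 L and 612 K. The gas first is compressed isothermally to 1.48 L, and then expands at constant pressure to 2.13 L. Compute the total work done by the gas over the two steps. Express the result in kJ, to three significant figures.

W_total ≈ -5.07 kJ

Step 1 (isothermal): W = P₁V₁ ln(V₂/V₁) = (9045) ln(1.48/4.02) = -9038 J.
After step 1: P = 6111 kPa, V = 1.48 L, T = 612 K.
Step 2 (isobaric): W = PΔV = (6111 kPa)(2.13 − 1.48 L) = 3972 J.
W_total = -9038 + 3972 = -5066 J.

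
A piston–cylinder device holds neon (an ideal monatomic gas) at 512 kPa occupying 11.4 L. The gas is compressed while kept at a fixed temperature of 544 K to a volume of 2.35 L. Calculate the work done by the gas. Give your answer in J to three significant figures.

W ≈ -9220 J

Isothermal: W = nRT ln(V₂/V₁) = P₁V₁ ln(V₂/V₁).
P₁V₁ = (512 kPa)(11.4 L) = 5837 J.
W = 5837 × ln(2.35/11.4) = 5837 × -1.579
W_by_gas = -9217 J.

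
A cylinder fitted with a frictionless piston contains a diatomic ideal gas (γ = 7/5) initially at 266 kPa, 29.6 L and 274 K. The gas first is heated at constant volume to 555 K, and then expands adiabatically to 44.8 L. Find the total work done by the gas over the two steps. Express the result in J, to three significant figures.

Step 1 (isochoric): W = 0 (constant volume).
After step 1: P = 538.8 kPa (V unchanged).
Step 2 (adiabatic): W = (P₁V₁ − P₂V₂)/(γ−1) = (15948 − 13512)/0.4 = 6091 J.
W_total = 0 + 6091 = 6091 J.

W_total ≈ 6090 J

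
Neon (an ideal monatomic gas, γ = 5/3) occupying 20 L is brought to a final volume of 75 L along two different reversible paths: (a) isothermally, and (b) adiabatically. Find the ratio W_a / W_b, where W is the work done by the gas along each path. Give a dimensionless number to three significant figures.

Path (a) isothermal: W = P₁V₁ ln(V₂/V₁) → W_a/(P₁V₁) = 1.322.
Path (b) adiabatic: W = P₁V₁(1 − (V₁/V₂)^(γ−1))/(γ−1) → W_b/(P₁V₁) = 0.8786.
W_a / W_b = 1.322 / 0.8786 = 1.504.

W_a / W_b ≈ 1.50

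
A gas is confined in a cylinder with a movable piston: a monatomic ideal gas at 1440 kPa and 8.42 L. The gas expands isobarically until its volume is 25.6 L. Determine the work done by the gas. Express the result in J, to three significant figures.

W ≈ 24700 J

Isobaric: W = P ΔV.
W = (1440 kPa)(25.6 − 8.42 L) = (1440)(17.18) = 24739 J.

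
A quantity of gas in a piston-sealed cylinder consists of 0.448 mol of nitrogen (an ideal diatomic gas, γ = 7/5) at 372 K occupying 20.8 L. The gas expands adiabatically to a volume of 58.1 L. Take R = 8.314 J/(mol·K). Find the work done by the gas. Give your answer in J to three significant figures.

W ≈ 1170 J

Adiabatic: TV^(γ−1) = const with γ = 7/5.
T₂ = T₁ (V₁/V₂)^(γ−1) = 372 × (20.8/58.1)^0.4 = 372 × 0.6631 = 246.7 K.
W_by = nCᵥ(T₁ − T₂) = (0.448)(20.79)(372 − 246.7) = 1167 J.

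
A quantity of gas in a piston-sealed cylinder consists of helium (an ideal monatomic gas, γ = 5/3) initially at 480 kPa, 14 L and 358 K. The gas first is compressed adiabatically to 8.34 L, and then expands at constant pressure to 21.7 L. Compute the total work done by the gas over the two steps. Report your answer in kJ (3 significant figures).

W_total ≈ 11.0 kJ

Step 1 (adiabatic): W = (P₁V₁ − P₂V₂)/(γ−1) = (6720 − 9492)/0.667 = -4158 J.
After step 1: P = 1138 kPa, V = 8.34 L, T = 505.7 K.
Step 2 (isobaric): W = PΔV = (1138 kPa)(21.7 − 8.34 L) = 15205 J.
W_total = -4158 + 15205 = 11047 J.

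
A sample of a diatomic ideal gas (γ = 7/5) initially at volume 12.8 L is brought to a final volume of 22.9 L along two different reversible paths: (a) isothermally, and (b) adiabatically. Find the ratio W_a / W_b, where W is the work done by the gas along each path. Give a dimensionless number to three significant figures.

W_a / W_b ≈ 1.12

Path (a) isothermal: W = P₁V₁ ln(V₂/V₁) → W_a/(P₁V₁) = 0.5817.
Path (b) adiabatic: W = P₁V₁(1 − (V₁/V₂)^(γ−1))/(γ−1) → W_b/(P₁V₁) = 0.519.
W_a / W_b = 0.5817 / 0.519 = 1.121.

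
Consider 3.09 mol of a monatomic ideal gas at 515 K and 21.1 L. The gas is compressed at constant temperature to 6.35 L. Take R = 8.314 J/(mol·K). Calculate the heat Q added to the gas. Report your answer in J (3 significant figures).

Q ≈ -15900 J

Isothermal ⇒ ΔU = 0, so Q = W = nRT ln(V₂/V₁).
Q = (3.09)(8.314)(515) ln(6.35/21.1) = 13230 × -1.201 = -15887 J.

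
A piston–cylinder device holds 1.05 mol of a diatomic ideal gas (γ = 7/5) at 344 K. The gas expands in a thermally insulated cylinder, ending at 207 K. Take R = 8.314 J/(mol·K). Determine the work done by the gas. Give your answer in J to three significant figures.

W ≈ 2990 J

Adiabatic ⇒ Q = 0, so W_by = −ΔU = nCᵥ(T₁ − T₂).
Cᵥ = 5R/2 = 20.79 J/(mol·K).
W = (1.05)(20.79)(344 − 207) = 2990 J.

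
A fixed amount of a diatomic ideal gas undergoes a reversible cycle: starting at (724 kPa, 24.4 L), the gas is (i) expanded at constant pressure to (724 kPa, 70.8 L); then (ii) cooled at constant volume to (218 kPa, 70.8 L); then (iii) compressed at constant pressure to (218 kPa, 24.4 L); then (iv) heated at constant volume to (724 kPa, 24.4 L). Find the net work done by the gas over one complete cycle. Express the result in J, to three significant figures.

Constant-volume legs do no work.
W(i) = (724)(70.8 − 24.4) = 33594 J; W(iii) = (218)(24.4 − 70.8) = -10115 J.
W_net = 33594 − 10115 = 23478 J (the clockwise enclosed area).

W_net ≈ 23500 J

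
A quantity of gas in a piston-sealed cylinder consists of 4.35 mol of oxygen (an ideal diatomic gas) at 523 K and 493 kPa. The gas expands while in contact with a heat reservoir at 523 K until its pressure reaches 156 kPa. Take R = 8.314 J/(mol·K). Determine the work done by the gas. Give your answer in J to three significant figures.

Isothermal process: W = nRT ln(V₂/V₁) = nRT ln(P₁/P₂).
W = (4.35)(8.314)(523) × ln(493/156)
  = 18915 × ln(3.16) = 18915 × 1.151
W_by_gas = 21764 J.

W ≈ 21800 J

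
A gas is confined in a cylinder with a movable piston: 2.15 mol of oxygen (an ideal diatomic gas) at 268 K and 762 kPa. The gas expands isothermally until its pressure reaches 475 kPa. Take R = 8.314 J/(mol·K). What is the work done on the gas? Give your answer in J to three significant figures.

W ≈ -2260 J

Isothermal process: W = nRT ln(V₂/V₁) = nRT ln(P₁/P₂).
W = (2.15)(8.314)(268) × ln(762/475)
  = 4791 × ln(1.604) = 4791 × 0.4726
W_by_gas = 2264 J; work on gas = −W_by = -2264 J.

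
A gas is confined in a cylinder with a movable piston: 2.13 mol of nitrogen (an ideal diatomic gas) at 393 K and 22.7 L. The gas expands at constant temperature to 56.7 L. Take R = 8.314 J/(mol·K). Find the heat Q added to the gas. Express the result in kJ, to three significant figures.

Q ≈ 6.37 kJ

Isothermal ⇒ ΔU = 0, so Q = W = nRT ln(V₂/V₁).
Q = (2.13)(8.314)(393) ln(56.7/22.7) = 6960 × 0.9154 = 6371 J.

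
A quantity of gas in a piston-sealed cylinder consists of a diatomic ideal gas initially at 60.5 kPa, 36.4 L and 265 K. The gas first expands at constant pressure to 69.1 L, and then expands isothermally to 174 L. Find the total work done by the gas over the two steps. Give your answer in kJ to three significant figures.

W_total ≈ 5.84 kJ

Step 1 (isobaric): W = PΔV = (60.5 kPa)(69.1 − 36.4 L) = 1978 J.
After step 1: P = 60.5 kPa, V = 69.1 L, T = 503.1 K.
Step 2 (isothermal): W = P₁V₁ ln(V₂/V₁) = (4181) ln(174/69.1) = 3861 J.
W_total = 1978 + 3861 = 5839 J.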